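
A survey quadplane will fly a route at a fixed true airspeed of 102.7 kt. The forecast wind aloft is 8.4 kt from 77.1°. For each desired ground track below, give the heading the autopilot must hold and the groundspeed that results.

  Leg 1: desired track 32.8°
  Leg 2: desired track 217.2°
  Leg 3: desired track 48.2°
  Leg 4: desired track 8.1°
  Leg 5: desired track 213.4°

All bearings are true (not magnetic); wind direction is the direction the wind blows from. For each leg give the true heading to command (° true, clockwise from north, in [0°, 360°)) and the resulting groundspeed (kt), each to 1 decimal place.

Leg 1: desired track 32.8°; wind correction +3.3° → command heading 36.1°, groundspeed 96.5 kt
Leg 2: desired track 217.2°; wind correction -3.0° → command heading 214.2°, groundspeed 109.0 kt
Leg 3: desired track 48.2°; wind correction +2.3° → command heading 50.5°, groundspeed 95.3 kt
Leg 4: desired track 8.1°; wind correction +4.4° → command heading 12.5°, groundspeed 99.4 kt
Leg 5: desired track 213.4°; wind correction -3.2° → command heading 210.2°, groundspeed 108.6 kt

Leg 1: heading=36.1°, groundspeed=96.5 kt
Leg 2: heading=214.2°, groundspeed=109.0 kt
Leg 3: heading=50.5°, groundspeed=95.3 kt
Leg 4: heading=12.5°, groundspeed=99.4 kt
Leg 5: heading=210.2°, groundspeed=108.6 kt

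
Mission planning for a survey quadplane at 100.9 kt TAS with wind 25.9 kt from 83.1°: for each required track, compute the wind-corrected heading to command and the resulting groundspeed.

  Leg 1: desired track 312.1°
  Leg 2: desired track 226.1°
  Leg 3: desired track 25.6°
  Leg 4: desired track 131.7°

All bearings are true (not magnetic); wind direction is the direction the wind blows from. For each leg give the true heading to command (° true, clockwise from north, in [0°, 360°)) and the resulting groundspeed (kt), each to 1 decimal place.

Leg 1: heading=323.3°, groundspeed=116.0 kt
Leg 2: heading=217.2°, groundspeed=120.4 kt
Leg 3: heading=38.1°, groundspeed=84.6 kt
Leg 4: heading=120.6°, groundspeed=81.9 kt

Leg 1: desired track 312.1°; wind correction +11.2° → command heading 323.3°, groundspeed 116.0 kt
Leg 2: desired track 226.1°; wind correction -8.9° → command heading 217.2°, groundspeed 120.4 kt
Leg 3: desired track 25.6°; wind correction +12.5° → command heading 38.1°, groundspeed 84.6 kt
Leg 4: desired track 131.7°; wind correction -11.1° → command heading 120.6°, groundspeed 81.9 kt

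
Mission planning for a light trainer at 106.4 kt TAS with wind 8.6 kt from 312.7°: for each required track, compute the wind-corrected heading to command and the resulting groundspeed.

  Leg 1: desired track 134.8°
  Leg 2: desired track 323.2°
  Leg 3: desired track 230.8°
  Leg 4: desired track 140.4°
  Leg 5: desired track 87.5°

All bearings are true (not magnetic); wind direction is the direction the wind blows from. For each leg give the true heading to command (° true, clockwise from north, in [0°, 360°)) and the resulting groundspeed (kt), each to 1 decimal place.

Leg 1: heading=135.0°, groundspeed=115.0 kt
Leg 2: heading=322.4°, groundspeed=97.9 kt
Leg 3: heading=235.4°, groundspeed=104.8 kt
Leg 4: heading=141.0°, groundspeed=114.9 kt
Leg 5: heading=84.2°, groundspeed=112.3 kt

Leg 1: desired track 134.8°; wind correction +0.2° → command heading 135.0°, groundspeed 115.0 kt
Leg 2: desired track 323.2°; wind correction -0.8° → command heading 322.4°, groundspeed 97.9 kt
Leg 3: desired track 230.8°; wind correction +4.6° → command heading 235.4°, groundspeed 104.8 kt
Leg 4: desired track 140.4°; wind correction +0.6° → command heading 141.0°, groundspeed 114.9 kt
Leg 5: desired track 87.5°; wind correction -3.3° → command heading 84.2°, groundspeed 112.3 kt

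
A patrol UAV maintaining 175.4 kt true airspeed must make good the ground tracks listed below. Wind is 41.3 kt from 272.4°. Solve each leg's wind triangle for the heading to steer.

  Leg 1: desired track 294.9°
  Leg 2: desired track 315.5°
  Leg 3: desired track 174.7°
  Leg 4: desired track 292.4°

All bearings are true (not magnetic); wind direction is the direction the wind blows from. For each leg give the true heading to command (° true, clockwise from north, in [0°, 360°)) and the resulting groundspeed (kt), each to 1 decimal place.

Leg 1: desired track 294.9°; wind correction -5.2° → command heading 289.7°, groundspeed 136.5 kt
Leg 2: desired track 315.5°; wind correction -9.3° → command heading 306.2°, groundspeed 143.0 kt
Leg 3: desired track 174.7°; wind correction +13.5° → command heading 188.2°, groundspeed 176.1 kt
Leg 4: desired track 292.4°; wind correction -4.6° → command heading 287.8°, groundspeed 136.0 kt

Leg 1: heading=289.7°, groundspeed=136.5 kt
Leg 2: heading=306.2°, groundspeed=143.0 kt
Leg 3: heading=188.2°, groundspeed=176.1 kt
Leg 4: heading=287.8°, groundspeed=136.0 kt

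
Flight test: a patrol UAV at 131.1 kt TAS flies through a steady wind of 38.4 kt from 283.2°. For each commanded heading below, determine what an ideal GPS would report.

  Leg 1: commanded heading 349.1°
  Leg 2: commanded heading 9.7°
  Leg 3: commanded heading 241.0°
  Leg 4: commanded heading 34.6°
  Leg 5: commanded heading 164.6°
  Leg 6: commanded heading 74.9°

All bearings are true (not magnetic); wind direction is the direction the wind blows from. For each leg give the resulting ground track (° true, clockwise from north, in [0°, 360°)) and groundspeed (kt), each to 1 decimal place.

Leg 1: heading 349.1°; drift +16.9° → track 6.0°, groundspeed 120.6 kt
Leg 2: heading 9.7°; drift +16.6° → track 26.3°, groundspeed 134.3 kt
Leg 3: heading 241.0°; drift -14.1° → track 226.9°, groundspeed 105.8 kt
Leg 4: heading 34.6°; drift +13.8° → track 48.4°, groundspeed 149.5 kt
Leg 5: heading 164.6°; drift -12.7° → track 151.9°, groundspeed 153.2 kt
Leg 6: heading 74.9°; drift +6.3° → track 81.2°, groundspeed 165.9 kt

Leg 1: track=6.0°, groundspeed=120.6 kt
Leg 2: track=26.3°, groundspeed=134.3 kt
Leg 3: track=226.9°, groundspeed=105.8 kt
Leg 4: track=48.4°, groundspeed=149.5 kt
Leg 5: track=151.9°, groundspeed=153.2 kt
Leg 6: track=81.2°, groundspeed=165.9 kt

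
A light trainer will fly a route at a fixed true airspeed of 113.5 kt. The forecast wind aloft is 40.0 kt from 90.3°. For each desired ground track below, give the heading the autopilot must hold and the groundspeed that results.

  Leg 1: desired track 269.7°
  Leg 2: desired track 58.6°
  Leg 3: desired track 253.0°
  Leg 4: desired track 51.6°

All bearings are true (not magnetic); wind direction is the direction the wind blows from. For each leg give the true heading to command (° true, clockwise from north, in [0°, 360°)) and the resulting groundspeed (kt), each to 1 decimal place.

Leg 1: heading=269.5°, groundspeed=153.5 kt
Leg 2: heading=69.3°, groundspeed=77.5 kt
Leg 3: heading=247.0°, groundspeed=151.1 kt
Leg 4: heading=64.3°, groundspeed=79.5 kt

Leg 1: desired track 269.7°; wind correction -0.2° → command heading 269.5°, groundspeed 153.5 kt
Leg 2: desired track 58.6°; wind correction +10.7° → command heading 69.3°, groundspeed 77.5 kt
Leg 3: desired track 253.0°; wind correction -6.0° → command heading 247.0°, groundspeed 151.1 kt
Leg 4: desired track 51.6°; wind correction +12.7° → command heading 64.3°, groundspeed 79.5 kt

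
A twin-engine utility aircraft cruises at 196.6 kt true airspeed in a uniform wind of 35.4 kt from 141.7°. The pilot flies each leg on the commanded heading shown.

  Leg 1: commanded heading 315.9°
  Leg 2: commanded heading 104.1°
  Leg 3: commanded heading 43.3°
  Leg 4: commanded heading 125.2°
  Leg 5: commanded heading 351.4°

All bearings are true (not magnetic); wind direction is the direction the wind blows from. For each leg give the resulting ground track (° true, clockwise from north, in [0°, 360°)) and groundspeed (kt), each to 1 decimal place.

Leg 1: track=316.8°, groundspeed=231.8 kt
Leg 2: track=96.8°, groundspeed=169.9 kt
Leg 3: track=33.5°, groundspeed=204.8 kt
Leg 4: track=121.7°, groundspeed=163.0 kt
Leg 5: track=347.0°, groundspeed=228.0 kt

Leg 1: heading 315.9°; drift +0.9° → track 316.8°, groundspeed 231.8 kt
Leg 2: heading 104.1°; drift -7.3° → track 96.8°, groundspeed 169.9 kt
Leg 3: heading 43.3°; drift -9.8° → track 33.5°, groundspeed 204.8 kt
Leg 4: heading 125.2°; drift -3.5° → track 121.7°, groundspeed 163.0 kt
Leg 5: heading 351.4°; drift -4.4° → track 347.0°, groundspeed 228.0 kt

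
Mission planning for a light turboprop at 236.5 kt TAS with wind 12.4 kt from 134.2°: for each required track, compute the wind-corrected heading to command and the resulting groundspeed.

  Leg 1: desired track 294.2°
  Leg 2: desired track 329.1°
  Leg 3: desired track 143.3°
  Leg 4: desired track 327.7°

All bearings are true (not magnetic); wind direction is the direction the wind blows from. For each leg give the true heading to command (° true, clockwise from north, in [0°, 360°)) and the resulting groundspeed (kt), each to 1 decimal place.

Leg 1: desired track 294.2°; wind correction -1.0° → command heading 293.2°, groundspeed 248.1 kt
Leg 2: desired track 329.1°; wind correction +0.8° → command heading 329.9°, groundspeed 248.5 kt
Leg 3: desired track 143.3°; wind correction -0.5° → command heading 142.8°, groundspeed 224.2 kt
Leg 4: desired track 327.7°; wind correction +0.7° → command heading 328.4°, groundspeed 248.5 kt

Leg 1: heading=293.2°, groundspeed=248.1 kt
Leg 2: heading=329.9°, groundspeed=248.5 kt
Leg 3: heading=142.8°, groundspeed=224.2 kt
Leg 4: heading=328.4°, groundspeed=248.5 kt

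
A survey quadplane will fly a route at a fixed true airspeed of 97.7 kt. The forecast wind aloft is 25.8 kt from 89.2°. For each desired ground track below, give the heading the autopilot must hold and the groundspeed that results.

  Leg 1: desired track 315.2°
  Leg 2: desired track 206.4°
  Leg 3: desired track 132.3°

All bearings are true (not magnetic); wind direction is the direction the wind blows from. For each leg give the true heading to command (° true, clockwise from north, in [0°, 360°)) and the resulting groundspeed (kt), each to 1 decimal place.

Leg 1: desired track 315.2°; wind correction +11.0° → command heading 326.2°, groundspeed 113.8 kt
Leg 2: desired track 206.4°; wind correction -13.6° → command heading 192.8°, groundspeed 106.8 kt
Leg 3: desired track 132.3°; wind correction -10.4° → command heading 121.9°, groundspeed 77.3 kt

Leg 1: heading=326.2°, groundspeed=113.8 kt
Leg 2: heading=192.8°, groundspeed=106.8 kt
Leg 3: heading=121.9°, groundspeed=77.3 kt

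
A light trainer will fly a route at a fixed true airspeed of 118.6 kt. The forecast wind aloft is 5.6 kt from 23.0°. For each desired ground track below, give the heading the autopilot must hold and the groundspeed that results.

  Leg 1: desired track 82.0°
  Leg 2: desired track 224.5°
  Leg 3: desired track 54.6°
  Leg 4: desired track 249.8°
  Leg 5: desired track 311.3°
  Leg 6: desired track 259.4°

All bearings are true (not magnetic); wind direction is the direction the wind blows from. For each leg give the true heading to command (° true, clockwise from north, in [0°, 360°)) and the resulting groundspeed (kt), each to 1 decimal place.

Leg 1: heading=79.7°, groundspeed=115.6 kt
Leg 2: heading=225.5°, groundspeed=123.8 kt
Leg 3: heading=53.2°, groundspeed=113.8 kt
Leg 4: heading=251.8°, groundspeed=122.4 kt
Leg 5: heading=313.9°, groundspeed=116.7 kt
Leg 6: heading=261.7°, groundspeed=121.6 kt

Leg 1: desired track 82.0°; wind correction -2.3° → command heading 79.7°, groundspeed 115.6 kt
Leg 2: desired track 224.5°; wind correction +1.0° → command heading 225.5°, groundspeed 123.8 kt
Leg 3: desired track 54.6°; wind correction -1.4° → command heading 53.2°, groundspeed 113.8 kt
Leg 4: desired track 249.8°; wind correction +2.0° → command heading 251.8°, groundspeed 122.4 kt
Leg 5: desired track 311.3°; wind correction +2.6° → command heading 313.9°, groundspeed 116.7 kt
Leg 6: desired track 259.4°; wind correction +2.3° → command heading 261.7°, groundspeed 121.6 kt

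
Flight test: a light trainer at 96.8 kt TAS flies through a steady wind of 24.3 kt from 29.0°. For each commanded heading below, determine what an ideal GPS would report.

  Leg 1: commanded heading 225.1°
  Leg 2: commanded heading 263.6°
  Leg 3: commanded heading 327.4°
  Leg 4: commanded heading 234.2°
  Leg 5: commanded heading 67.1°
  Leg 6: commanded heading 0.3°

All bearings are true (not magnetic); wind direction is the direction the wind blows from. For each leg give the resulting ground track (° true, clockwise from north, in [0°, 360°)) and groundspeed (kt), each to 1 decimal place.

Leg 1: track=221.9°, groundspeed=120.3 kt
Leg 2: track=253.5°, groundspeed=112.6 kt
Leg 3: track=313.3°, groundspeed=87.9 kt
Leg 4: track=229.2°, groundspeed=119.2 kt
Leg 5: track=78.0°, groundspeed=79.1 kt
Leg 6: track=351.5°, groundspeed=76.4 kt

Leg 1: heading 225.1°; drift -3.2° → track 221.9°, groundspeed 120.3 kt
Leg 2: heading 263.6°; drift -10.1° → track 253.5°, groundspeed 112.6 kt
Leg 3: heading 327.4°; drift -14.1° → track 313.3°, groundspeed 87.9 kt
Leg 4: heading 234.2°; drift -5.0° → track 229.2°, groundspeed 119.2 kt
Leg 5: heading 67.1°; drift +10.9° → track 78.0°, groundspeed 79.1 kt
Leg 6: heading 0.3°; drift -8.8° → track 351.5°, groundspeed 76.4 kt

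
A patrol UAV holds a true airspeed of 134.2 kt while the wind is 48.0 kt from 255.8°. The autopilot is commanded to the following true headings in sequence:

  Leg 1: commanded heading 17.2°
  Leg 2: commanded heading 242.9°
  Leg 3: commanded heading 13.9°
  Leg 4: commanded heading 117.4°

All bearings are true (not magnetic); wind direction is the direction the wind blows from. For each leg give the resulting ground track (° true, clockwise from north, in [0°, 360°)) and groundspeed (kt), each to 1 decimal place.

Leg 1: track=31.6°, groundspeed=164.4 kt
Leg 2: track=235.9°, groundspeed=88.1 kt
Leg 3: track=29.0°, groundspeed=162.4 kt
Leg 4: track=106.8°, groundspeed=173.1 kt

Leg 1: heading 17.2°; drift +14.4° → track 31.6°, groundspeed 164.4 kt
Leg 2: heading 242.9°; drift -7.0° → track 235.9°, groundspeed 88.1 kt
Leg 3: heading 13.9°; drift +15.1° → track 29.0°, groundspeed 162.4 kt
Leg 4: heading 117.4°; drift -10.6° → track 106.8°, groundspeed 173.1 kt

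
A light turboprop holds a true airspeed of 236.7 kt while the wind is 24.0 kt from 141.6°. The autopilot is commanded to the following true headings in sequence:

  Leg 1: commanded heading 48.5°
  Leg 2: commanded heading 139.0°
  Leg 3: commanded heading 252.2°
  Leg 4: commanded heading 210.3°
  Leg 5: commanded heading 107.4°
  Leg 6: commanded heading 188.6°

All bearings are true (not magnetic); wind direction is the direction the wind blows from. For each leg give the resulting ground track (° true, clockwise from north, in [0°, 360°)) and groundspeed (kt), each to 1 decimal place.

Leg 1: track=42.8°, groundspeed=239.2 kt
Leg 2: track=138.7°, groundspeed=212.7 kt
Leg 3: track=257.4°, groundspeed=246.2 kt
Leg 4: track=215.9°, groundspeed=229.1 kt
Leg 5: track=103.8°, groundspeed=217.3 kt
Leg 6: track=193.2°, groundspeed=221.0 kt

Leg 1: heading 48.5°; drift -5.7° → track 42.8°, groundspeed 239.2 kt
Leg 2: heading 139.0°; drift -0.3° → track 138.7°, groundspeed 212.7 kt
Leg 3: heading 252.2°; drift +5.2° → track 257.4°, groundspeed 246.2 kt
Leg 4: heading 210.3°; drift +5.6° → track 215.9°, groundspeed 229.1 kt
Leg 5: heading 107.4°; drift -3.6° → track 103.8°, groundspeed 217.3 kt
Leg 6: heading 188.6°; drift +4.6° → track 193.2°, groundspeed 221.0 kt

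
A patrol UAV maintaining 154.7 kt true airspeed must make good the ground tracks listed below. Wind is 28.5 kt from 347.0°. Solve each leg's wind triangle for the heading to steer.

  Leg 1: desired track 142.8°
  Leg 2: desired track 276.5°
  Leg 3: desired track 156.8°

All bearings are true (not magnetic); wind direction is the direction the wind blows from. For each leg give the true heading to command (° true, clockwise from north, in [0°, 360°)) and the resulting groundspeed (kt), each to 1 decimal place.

Leg 1: heading=138.5°, groundspeed=180.3 kt
Leg 2: heading=286.5°, groundspeed=142.8 kt
Leg 3: heading=154.9°, groundspeed=182.7 kt

Leg 1: desired track 142.8°; wind correction -4.3° → command heading 138.5°, groundspeed 180.3 kt
Leg 2: desired track 276.5°; wind correction +10.0° → command heading 286.5°, groundspeed 142.8 kt
Leg 3: desired track 156.8°; wind correction -1.9° → command heading 154.9°, groundspeed 182.7 kt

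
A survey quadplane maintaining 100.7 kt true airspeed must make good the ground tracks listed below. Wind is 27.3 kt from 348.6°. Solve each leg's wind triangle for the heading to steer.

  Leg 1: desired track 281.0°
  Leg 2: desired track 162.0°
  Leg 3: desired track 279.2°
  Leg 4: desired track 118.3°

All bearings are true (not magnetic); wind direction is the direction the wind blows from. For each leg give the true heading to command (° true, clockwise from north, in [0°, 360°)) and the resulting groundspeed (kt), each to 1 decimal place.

Leg 1: desired track 281.0°; wind correction +14.5° → command heading 295.5°, groundspeed 87.1 kt
Leg 2: desired track 162.0°; wind correction -1.8° → command heading 160.2°, groundspeed 127.8 kt
Leg 3: desired track 279.2°; wind correction +14.7° → command heading 293.9°, groundspeed 87.8 kt
Leg 4: desired track 118.3°; wind correction -12.0° → command heading 106.3°, groundspeed 115.9 kt

Leg 1: heading=295.5°, groundspeed=87.1 kt
Leg 2: heading=160.2°, groundspeed=127.8 kt
Leg 3: heading=293.9°, groundspeed=87.8 kt
Leg 4: heading=106.3°, groundspeed=115.9 kt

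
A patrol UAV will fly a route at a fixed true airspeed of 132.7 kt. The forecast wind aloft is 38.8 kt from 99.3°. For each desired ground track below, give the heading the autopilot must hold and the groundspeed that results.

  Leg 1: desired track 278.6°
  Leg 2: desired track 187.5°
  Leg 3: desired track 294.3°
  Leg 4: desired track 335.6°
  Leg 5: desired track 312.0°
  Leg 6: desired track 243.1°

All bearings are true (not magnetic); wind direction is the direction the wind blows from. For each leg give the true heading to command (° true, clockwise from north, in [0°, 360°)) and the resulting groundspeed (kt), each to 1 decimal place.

Leg 1: heading=278.4°, groundspeed=171.5 kt
Leg 2: heading=170.5°, groundspeed=125.7 kt
Leg 3: heading=298.6°, groundspeed=169.8 kt
Leg 4: heading=349.7°, groundspeed=150.2 kt
Leg 5: heading=321.1°, groundspeed=163.7 kt
Leg 6: heading=233.2°, groundspeed=162.0 kt

Leg 1: desired track 278.6°; wind correction -0.2° → command heading 278.4°, groundspeed 171.5 kt
Leg 2: desired track 187.5°; wind correction -17.0° → command heading 170.5°, groundspeed 125.7 kt
Leg 3: desired track 294.3°; wind correction +4.3° → command heading 298.6°, groundspeed 169.8 kt
Leg 4: desired track 335.6°; wind correction +14.1° → command heading 349.7°, groundspeed 150.2 kt
Leg 5: desired track 312.0°; wind correction +9.1° → command heading 321.1°, groundspeed 163.7 kt
Leg 6: desired track 243.1°; wind correction -9.9° → command heading 233.2°, groundspeed 162.0 kt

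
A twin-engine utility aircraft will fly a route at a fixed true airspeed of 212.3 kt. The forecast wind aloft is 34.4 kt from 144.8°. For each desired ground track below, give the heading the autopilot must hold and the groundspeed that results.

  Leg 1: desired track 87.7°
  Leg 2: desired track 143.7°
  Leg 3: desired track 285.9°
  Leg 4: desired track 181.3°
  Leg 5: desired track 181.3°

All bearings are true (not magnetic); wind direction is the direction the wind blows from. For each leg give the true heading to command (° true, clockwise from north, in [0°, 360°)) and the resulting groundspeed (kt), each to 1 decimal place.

Leg 1: heading=95.5°, groundspeed=191.6 kt
Leg 2: heading=143.9°, groundspeed=177.9 kt
Leg 3: heading=280.1°, groundspeed=238.0 kt
Leg 4: heading=175.8°, groundspeed=183.7 kt
Leg 5: heading=175.8°, groundspeed=183.7 kt

Leg 1: desired track 87.7°; wind correction +7.8° → command heading 95.5°, groundspeed 191.6 kt
Leg 2: desired track 143.7°; wind correction +0.2° → command heading 143.9°, groundspeed 177.9 kt
Leg 3: desired track 285.9°; wind correction -5.8° → command heading 280.1°, groundspeed 238.0 kt
Leg 4: desired track 181.3°; wind correction -5.5° → command heading 175.8°, groundspeed 183.7 kt
Leg 5: desired track 181.3°; wind correction -5.5° → command heading 175.8°, groundspeed 183.7 kt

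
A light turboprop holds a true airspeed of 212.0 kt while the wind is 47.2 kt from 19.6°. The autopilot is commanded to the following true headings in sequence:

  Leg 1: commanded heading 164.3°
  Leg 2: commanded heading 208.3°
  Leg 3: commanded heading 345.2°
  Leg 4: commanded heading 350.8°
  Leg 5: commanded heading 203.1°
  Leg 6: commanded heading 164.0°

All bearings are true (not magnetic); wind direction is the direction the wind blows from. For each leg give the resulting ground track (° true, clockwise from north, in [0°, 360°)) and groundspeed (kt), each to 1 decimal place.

Leg 1: heading 164.3°; drift +6.2° → track 170.5°, groundspeed 252.0 kt
Leg 2: heading 208.3°; drift -1.6° → track 206.7°, groundspeed 258.8 kt
Leg 3: heading 345.2°; drift -8.8° → track 336.4°, groundspeed 175.1 kt
Leg 4: heading 350.8°; drift -7.6° → track 343.2°, groundspeed 172.1 kt
Leg 5: heading 203.1°; drift -0.6° → track 202.5°, groundspeed 259.1 kt
Leg 6: heading 164.0°; drift +6.3° → track 170.3°, groundspeed 251.9 kt

Leg 1: track=170.5°, groundspeed=252.0 kt
Leg 2: track=206.7°, groundspeed=258.8 kt
Leg 3: track=336.4°, groundspeed=175.1 kt
Leg 4: track=343.2°, groundspeed=172.1 kt
Leg 5: track=202.5°, groundspeed=259.1 kt
Leg 6: track=170.3°, groundspeed=251.9 kt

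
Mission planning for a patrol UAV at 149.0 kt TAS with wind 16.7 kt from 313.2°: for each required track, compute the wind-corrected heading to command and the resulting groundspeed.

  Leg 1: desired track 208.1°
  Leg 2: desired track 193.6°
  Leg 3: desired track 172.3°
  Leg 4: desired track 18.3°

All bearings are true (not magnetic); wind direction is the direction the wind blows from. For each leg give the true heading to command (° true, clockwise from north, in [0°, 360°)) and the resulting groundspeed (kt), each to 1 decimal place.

Leg 1: heading=214.3°, groundspeed=152.5 kt
Leg 2: heading=199.2°, groundspeed=156.5 kt
Leg 3: heading=176.4°, groundspeed=161.6 kt
Leg 4: heading=12.5°, groundspeed=141.2 kt

Leg 1: desired track 208.1°; wind correction +6.2° → command heading 214.3°, groundspeed 152.5 kt
Leg 2: desired track 193.6°; wind correction +5.6° → command heading 199.2°, groundspeed 156.5 kt
Leg 3: desired track 172.3°; wind correction +4.1° → command heading 176.4°, groundspeed 161.6 kt
Leg 4: desired track 18.3°; wind correction -5.8° → command heading 12.5°, groundspeed 141.2 kt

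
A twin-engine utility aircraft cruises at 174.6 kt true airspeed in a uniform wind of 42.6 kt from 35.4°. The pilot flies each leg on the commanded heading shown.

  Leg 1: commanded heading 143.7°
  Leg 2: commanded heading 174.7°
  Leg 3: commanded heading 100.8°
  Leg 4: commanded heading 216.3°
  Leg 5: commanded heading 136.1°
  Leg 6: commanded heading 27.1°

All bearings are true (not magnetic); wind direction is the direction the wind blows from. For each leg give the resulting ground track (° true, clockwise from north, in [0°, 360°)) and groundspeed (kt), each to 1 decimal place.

Leg 1: heading 143.7°; drift +12.1° → track 155.8°, groundspeed 192.3 kt
Leg 2: heading 174.7°; drift +7.6° → track 182.3°, groundspeed 208.8 kt
Leg 3: heading 100.8°; drift +13.9° → track 114.7°, groundspeed 161.6 kt
Leg 4: heading 216.3°; drift -0.2° → track 216.1°, groundspeed 217.2 kt
Leg 5: heading 136.1°; drift +12.9° → track 149.0°, groundspeed 187.2 kt
Leg 6: heading 27.1°; drift -2.7° → track 24.4°, groundspeed 132.6 kt

Leg 1: track=155.8°, groundspeed=192.3 kt
Leg 2: track=182.3°, groundspeed=208.8 kt
Leg 3: track=114.7°, groundspeed=161.6 kt
Leg 4: track=216.1°, groundspeed=217.2 kt
Leg 5: track=149.0°, groundspeed=187.2 kt
Leg 6: track=24.4°, groundspeed=132.6 kt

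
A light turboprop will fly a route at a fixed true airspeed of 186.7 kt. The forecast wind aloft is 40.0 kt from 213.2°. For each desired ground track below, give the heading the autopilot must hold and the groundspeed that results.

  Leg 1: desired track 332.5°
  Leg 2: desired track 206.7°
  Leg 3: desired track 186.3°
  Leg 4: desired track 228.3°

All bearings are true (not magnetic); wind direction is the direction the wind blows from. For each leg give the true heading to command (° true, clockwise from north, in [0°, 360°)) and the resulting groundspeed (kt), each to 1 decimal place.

Leg 1: desired track 332.5°; wind correction -10.8° → command heading 321.7°, groundspeed 203.0 kt
Leg 2: desired track 206.7°; wind correction +1.4° → command heading 208.1°, groundspeed 146.9 kt
Leg 3: desired track 186.3°; wind correction +5.6° → command heading 191.9°, groundspeed 150.1 kt
Leg 4: desired track 228.3°; wind correction -3.2° → command heading 225.1°, groundspeed 147.8 kt

Leg 1: heading=321.7°, groundspeed=203.0 kt
Leg 2: heading=208.1°, groundspeed=146.9 kt
Leg 3: heading=191.9°, groundspeed=150.1 kt
Leg 4: heading=225.1°, groundspeed=147.8 kt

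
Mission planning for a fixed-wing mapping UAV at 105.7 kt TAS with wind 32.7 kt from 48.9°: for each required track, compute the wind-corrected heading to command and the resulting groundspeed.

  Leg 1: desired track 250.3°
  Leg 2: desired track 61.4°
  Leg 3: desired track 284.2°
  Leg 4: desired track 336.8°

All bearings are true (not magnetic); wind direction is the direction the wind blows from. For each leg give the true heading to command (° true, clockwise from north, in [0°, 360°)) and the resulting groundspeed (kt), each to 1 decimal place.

Leg 1: heading=256.8°, groundspeed=135.5 kt
Leg 2: heading=57.6°, groundspeed=73.5 kt
Leg 3: heading=298.9°, groundspeed=120.8 kt
Leg 4: heading=353.9°, groundspeed=91.0 kt

Leg 1: desired track 250.3°; wind correction +6.5° → command heading 256.8°, groundspeed 135.5 kt
Leg 2: desired track 61.4°; wind correction -3.8° → command heading 57.6°, groundspeed 73.5 kt
Leg 3: desired track 284.2°; wind correction +14.7° → command heading 298.9°, groundspeed 120.8 kt
Leg 4: desired track 336.8°; wind correction +17.1° → command heading 353.9°, groundspeed 91.0 kt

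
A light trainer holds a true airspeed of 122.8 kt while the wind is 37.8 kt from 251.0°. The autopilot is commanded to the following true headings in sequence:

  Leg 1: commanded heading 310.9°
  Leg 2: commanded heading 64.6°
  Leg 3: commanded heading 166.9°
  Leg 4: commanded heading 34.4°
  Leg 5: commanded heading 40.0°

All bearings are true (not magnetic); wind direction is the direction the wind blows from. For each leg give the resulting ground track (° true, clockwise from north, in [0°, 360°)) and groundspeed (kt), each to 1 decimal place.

Leg 1: track=328.4°, groundspeed=108.9 kt
Leg 2: track=66.1°, groundspeed=160.4 kt
Leg 3: track=149.4°, groundspeed=124.7 kt
Leg 4: track=42.8°, groundspeed=154.8 kt
Leg 5: track=47.1°, groundspeed=156.4 kt

Leg 1: heading 310.9°; drift +17.5° → track 328.4°, groundspeed 108.9 kt
Leg 2: heading 64.6°; drift +1.5° → track 66.1°, groundspeed 160.4 kt
Leg 3: heading 166.9°; drift -17.5° → track 149.4°, groundspeed 124.7 kt
Leg 4: heading 34.4°; drift +8.4° → track 42.8°, groundspeed 154.8 kt
Leg 5: heading 40.0°; drift +7.1° → track 47.1°, groundspeed 156.4 kt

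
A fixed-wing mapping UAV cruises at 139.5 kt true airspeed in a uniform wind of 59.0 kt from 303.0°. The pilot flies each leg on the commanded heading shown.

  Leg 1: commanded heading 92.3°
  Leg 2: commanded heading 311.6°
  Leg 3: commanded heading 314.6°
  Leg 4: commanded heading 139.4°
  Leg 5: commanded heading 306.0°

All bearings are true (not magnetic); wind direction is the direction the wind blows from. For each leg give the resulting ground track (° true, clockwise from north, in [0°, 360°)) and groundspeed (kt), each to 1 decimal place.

Leg 1: heading 92.3°; drift +9.0° → track 101.3°, groundspeed 192.6 kt
Leg 2: heading 311.6°; drift +6.2° → track 317.8°, groundspeed 81.6 kt
Leg 3: heading 314.6°; drift +8.3° → track 322.9°, groundspeed 82.6 kt
Leg 4: heading 139.4°; drift -4.9° → track 134.5°, groundspeed 196.8 kt
Leg 5: heading 306.0°; drift +2.2° → track 308.2°, groundspeed 80.6 kt

Leg 1: track=101.3°, groundspeed=192.6 kt
Leg 2: track=317.8°, groundspeed=81.6 kt
Leg 3: track=322.9°, groundspeed=82.6 kt
Leg 4: track=134.5°, groundspeed=196.8 kt
Leg 5: track=308.2°, groundspeed=80.6 kt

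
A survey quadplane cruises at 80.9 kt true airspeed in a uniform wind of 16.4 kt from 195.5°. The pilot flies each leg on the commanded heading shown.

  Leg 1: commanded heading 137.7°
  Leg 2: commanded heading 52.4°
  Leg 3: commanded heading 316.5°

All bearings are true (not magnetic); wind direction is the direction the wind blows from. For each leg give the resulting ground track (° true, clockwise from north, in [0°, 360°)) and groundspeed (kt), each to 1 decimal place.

Leg 1: track=126.8°, groundspeed=73.5 kt
Leg 2: track=46.4°, groundspeed=94.5 kt
Leg 3: track=325.4°, groundspeed=90.4 kt

Leg 1: heading 137.7°; drift -10.9° → track 126.8°, groundspeed 73.5 kt
Leg 2: heading 52.4°; drift -6.0° → track 46.4°, groundspeed 94.5 kt
Leg 3: heading 316.5°; drift +8.9° → track 325.4°, groundspeed 90.4 kt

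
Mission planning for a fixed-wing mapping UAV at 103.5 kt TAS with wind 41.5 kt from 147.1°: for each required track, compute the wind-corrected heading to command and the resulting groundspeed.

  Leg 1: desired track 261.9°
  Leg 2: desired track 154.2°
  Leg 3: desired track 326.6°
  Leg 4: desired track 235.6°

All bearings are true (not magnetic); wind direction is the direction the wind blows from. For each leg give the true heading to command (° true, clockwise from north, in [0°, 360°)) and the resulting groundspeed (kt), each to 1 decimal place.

Leg 1: heading=240.6°, groundspeed=113.8 kt
Leg 2: heading=151.4°, groundspeed=62.2 kt
Leg 3: heading=326.4°, groundspeed=145.0 kt
Leg 4: heading=212.0°, groundspeed=93.7 kt

Leg 1: desired track 261.9°; wind correction -21.3° → command heading 240.6°, groundspeed 113.8 kt
Leg 2: desired track 154.2°; wind correction -2.8° → command heading 151.4°, groundspeed 62.2 kt
Leg 3: desired track 326.6°; wind correction -0.2° → command heading 326.4°, groundspeed 145.0 kt
Leg 4: desired track 235.6°; wind correction -23.6° → command heading 212.0°, groundspeed 93.7 kt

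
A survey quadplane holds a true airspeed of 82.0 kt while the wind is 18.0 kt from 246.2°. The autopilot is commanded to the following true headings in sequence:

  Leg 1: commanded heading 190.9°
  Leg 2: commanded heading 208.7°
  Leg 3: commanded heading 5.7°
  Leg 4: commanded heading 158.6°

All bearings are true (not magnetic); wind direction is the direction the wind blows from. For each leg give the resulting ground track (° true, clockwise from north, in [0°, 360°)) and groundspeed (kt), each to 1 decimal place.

Leg 1: heading 190.9°; drift -11.7° → track 179.2°, groundspeed 73.3 kt
Leg 2: heading 208.7°; drift -9.2° → track 199.5°, groundspeed 68.6 kt
Leg 3: heading 5.7°; drift +9.8° → track 15.5°, groundspeed 92.2 kt
Leg 4: heading 158.6°; drift -12.5° → track 146.1°, groundspeed 83.2 kt

Leg 1: track=179.2°, groundspeed=73.3 kt
Leg 2: track=199.5°, groundspeed=68.6 kt
Leg 3: track=15.5°, groundspeed=92.2 kt
Leg 4: track=146.1°, groundspeed=83.2 kt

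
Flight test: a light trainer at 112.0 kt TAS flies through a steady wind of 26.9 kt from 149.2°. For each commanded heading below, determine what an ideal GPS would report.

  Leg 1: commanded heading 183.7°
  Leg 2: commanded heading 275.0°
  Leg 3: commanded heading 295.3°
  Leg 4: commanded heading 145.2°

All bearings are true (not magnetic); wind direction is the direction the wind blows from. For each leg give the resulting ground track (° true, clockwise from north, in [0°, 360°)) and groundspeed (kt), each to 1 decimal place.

Leg 1: heading 183.7°; drift +9.6° → track 193.3°, groundspeed 91.1 kt
Leg 2: heading 275.0°; drift +9.7° → track 284.7°, groundspeed 129.6 kt
Leg 3: heading 295.3°; drift +6.4° → track 301.7°, groundspeed 135.2 kt
Leg 4: heading 145.2°; drift -1.3° → track 143.9°, groundspeed 85.2 kt

Leg 1: track=193.3°, groundspeed=91.1 kt
Leg 2: track=284.7°, groundspeed=129.6 kt
Leg 3: track=301.7°, groundspeed=135.2 kt
Leg 4: track=143.9°, groundspeed=85.2 kt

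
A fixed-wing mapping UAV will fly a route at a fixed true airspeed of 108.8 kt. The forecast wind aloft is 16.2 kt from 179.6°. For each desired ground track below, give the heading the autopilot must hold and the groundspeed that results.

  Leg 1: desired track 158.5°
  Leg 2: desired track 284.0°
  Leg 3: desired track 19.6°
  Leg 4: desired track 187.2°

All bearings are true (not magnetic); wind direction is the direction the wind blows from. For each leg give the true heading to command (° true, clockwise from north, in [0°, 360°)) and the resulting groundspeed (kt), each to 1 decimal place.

Leg 1: heading=161.6°, groundspeed=93.5 kt
Leg 2: heading=275.7°, groundspeed=111.7 kt
Leg 3: heading=22.5°, groundspeed=123.9 kt
Leg 4: heading=186.1°, groundspeed=92.7 kt

Leg 1: desired track 158.5°; wind correction +3.1° → command heading 161.6°, groundspeed 93.5 kt
Leg 2: desired track 284.0°; wind correction -8.3° → command heading 275.7°, groundspeed 111.7 kt
Leg 3: desired track 19.6°; wind correction +2.9° → command heading 22.5°, groundspeed 123.9 kt
Leg 4: desired track 187.2°; wind correction -1.1° → command heading 186.1°, groundspeed 92.7 kt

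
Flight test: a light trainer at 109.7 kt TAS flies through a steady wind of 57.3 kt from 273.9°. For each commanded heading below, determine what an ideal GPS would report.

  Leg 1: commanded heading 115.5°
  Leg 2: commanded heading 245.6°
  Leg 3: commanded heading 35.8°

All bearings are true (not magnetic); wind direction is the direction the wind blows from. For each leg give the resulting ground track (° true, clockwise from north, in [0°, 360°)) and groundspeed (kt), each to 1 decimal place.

Leg 1: track=108.1°, groundspeed=164.3 kt
Leg 2: track=221.0°, groundspeed=65.2 kt
Leg 3: track=55.0°, groundspeed=148.2 kt

Leg 1: heading 115.5°; drift -7.4° → track 108.1°, groundspeed 164.3 kt
Leg 2: heading 245.6°; drift -24.6° → track 221.0°, groundspeed 65.2 kt
Leg 3: heading 35.8°; drift +19.2° → track 55.0°, groundspeed 148.2 kt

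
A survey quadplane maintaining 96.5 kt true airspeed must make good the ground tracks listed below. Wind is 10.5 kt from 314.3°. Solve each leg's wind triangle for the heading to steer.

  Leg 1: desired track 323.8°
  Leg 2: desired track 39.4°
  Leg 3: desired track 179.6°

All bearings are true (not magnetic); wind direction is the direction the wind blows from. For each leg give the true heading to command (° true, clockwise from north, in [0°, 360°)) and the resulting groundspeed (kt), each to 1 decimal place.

Leg 1: heading=322.8°, groundspeed=86.1 kt
Leg 2: heading=33.2°, groundspeed=95.0 kt
Leg 3: heading=184.0°, groundspeed=103.6 kt

Leg 1: desired track 323.8°; wind correction -1.0° → command heading 322.8°, groundspeed 86.1 kt
Leg 2: desired track 39.4°; wind correction -6.2° → command heading 33.2°, groundspeed 95.0 kt
Leg 3: desired track 179.6°; wind correction +4.4° → command heading 184.0°, groundspeed 103.6 kt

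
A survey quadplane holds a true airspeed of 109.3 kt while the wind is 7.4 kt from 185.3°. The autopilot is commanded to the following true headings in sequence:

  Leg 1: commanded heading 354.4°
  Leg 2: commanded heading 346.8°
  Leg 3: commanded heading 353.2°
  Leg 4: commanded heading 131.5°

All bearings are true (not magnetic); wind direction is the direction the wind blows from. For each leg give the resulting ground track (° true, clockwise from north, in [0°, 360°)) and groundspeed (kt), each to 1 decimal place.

Leg 1: track=355.1°, groundspeed=116.6 kt
Leg 2: track=348.0°, groundspeed=116.3 kt
Leg 3: track=354.0°, groundspeed=116.5 kt
Leg 4: track=128.2°, groundspeed=105.1 kt

Leg 1: heading 354.4°; drift +0.7° → track 355.1°, groundspeed 116.6 kt
Leg 2: heading 346.8°; drift +1.2° → track 348.0°, groundspeed 116.3 kt
Leg 3: heading 353.2°; drift +0.8° → track 354.0°, groundspeed 116.5 kt
Leg 4: heading 131.5°; drift -3.3° → track 128.2°, groundspeed 105.1 kt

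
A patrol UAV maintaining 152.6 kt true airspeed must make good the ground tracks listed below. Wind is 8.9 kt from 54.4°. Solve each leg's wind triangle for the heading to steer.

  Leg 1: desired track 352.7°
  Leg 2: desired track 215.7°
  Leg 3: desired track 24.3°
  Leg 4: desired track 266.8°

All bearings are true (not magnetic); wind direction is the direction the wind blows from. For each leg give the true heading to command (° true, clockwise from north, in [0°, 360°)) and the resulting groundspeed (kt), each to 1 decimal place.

Leg 1: desired track 352.7°; wind correction +2.9° → command heading 355.6°, groundspeed 148.2 kt
Leg 2: desired track 215.7°; wind correction -1.1° → command heading 214.6°, groundspeed 161.0 kt
Leg 3: desired track 24.3°; wind correction +1.7° → command heading 26.0°, groundspeed 144.8 kt
Leg 4: desired track 266.8°; wind correction +1.8° → command heading 268.6°, groundspeed 160.0 kt

Leg 1: heading=355.6°, groundspeed=148.2 kt
Leg 2: heading=214.6°, groundspeed=161.0 kt
Leg 3: heading=26.0°, groundspeed=144.8 kt
Leg 4: heading=268.6°, groundspeed=160.0 kt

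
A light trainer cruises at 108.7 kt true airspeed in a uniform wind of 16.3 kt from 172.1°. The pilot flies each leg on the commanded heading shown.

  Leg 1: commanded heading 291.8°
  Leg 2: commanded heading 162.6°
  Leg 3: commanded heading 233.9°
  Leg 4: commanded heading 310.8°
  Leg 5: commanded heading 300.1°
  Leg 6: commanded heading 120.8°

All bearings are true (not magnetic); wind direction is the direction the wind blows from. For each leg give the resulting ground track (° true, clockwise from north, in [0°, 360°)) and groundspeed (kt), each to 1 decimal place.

Leg 1: heading 291.8°; drift +6.9° → track 298.7°, groundspeed 117.6 kt
Leg 2: heading 162.6°; drift -1.7° → track 160.9°, groundspeed 92.7 kt
Leg 3: heading 233.9°; drift +8.1° → track 242.0°, groundspeed 102.0 kt
Leg 4: heading 310.8°; drift +5.1° → track 315.9°, groundspeed 121.4 kt
Leg 5: heading 300.1°; drift +6.2° → track 306.3°, groundspeed 119.4 kt
Leg 6: heading 120.8°; drift -7.4° → track 113.4°, groundspeed 99.3 kt

Leg 1: track=298.7°, groundspeed=117.6 kt
Leg 2: track=160.9°, groundspeed=92.7 kt
Leg 3: track=242.0°, groundspeed=102.0 kt
Leg 4: track=315.9°, groundspeed=121.4 kt
Leg 5: track=306.3°, groundspeed=119.4 kt
Leg 6: track=113.4°, groundspeed=99.3 kt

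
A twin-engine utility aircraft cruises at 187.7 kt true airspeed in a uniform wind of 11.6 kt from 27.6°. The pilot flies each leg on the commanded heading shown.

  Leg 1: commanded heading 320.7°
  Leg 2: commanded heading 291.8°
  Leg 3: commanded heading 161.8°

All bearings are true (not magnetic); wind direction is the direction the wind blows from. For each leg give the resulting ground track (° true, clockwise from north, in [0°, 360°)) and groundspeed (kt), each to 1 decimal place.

Leg 1: heading 320.7°; drift -3.3° → track 317.4°, groundspeed 183.5 kt
Leg 2: heading 291.8°; drift -3.5° → track 288.3°, groundspeed 189.2 kt
Leg 3: heading 161.8°; drift +2.4° → track 164.2°, groundspeed 196.0 kt

Leg 1: track=317.4°, groundspeed=183.5 kt
Leg 2: track=288.3°, groundspeed=189.2 kt
Leg 3: track=164.2°, groundspeed=196.0 kt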